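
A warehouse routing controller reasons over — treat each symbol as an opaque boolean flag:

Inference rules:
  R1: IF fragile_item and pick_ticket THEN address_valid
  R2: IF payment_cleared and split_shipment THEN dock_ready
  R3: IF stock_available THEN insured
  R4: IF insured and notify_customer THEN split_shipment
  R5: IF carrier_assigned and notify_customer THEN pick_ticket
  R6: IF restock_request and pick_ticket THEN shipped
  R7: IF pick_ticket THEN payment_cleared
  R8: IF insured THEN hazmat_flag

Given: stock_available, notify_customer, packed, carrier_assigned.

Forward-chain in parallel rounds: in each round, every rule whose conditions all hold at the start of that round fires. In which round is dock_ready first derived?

Round 1: R3 [IF stock_available THEN insured]; R5 [IF carrier_assigned and notify_customer THEN pick_ticket]. Adds insured, pick_ticket.
Round 2: R4 [IF insured and notify_customer THEN split_shipment]; R7 [IF pick_ticket THEN payment_cleared]; R8 [IF insured THEN hazmat_flag]. Adds split_shipment, payment_cleared, hazmat_flag.
Round 3: R2 [IF payment_cleared and split_shipment THEN dock_ready]. Adds dock_ready.
dock_ready first appears in round 3.

3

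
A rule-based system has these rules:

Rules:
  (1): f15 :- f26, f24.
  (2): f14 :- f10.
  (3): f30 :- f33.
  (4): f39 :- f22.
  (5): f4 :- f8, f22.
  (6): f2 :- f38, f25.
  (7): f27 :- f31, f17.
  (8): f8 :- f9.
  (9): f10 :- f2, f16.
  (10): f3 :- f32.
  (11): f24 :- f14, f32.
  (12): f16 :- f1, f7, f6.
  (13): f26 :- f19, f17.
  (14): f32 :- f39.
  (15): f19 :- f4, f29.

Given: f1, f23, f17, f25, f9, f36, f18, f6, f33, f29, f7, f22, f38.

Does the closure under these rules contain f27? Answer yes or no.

Round 1: (3) [f30 :- f33.]; (4) [f39 :- f22.]; (6) [f2 :- f38, f25.]; (8) [f8 :- f9.]; (12) [f16 :- f1, f7, f6.]. New: f30, f39, f2, f8, f16.
Round 2: (5) [f4 :- f8, f22.]; (9) [f10 :- f2, f16.]; (14) [f32 :- f39.]. New: f4, f10, f32.
Round 3: (2) [f14 :- f10.]; (10) [f3 :- f32.]; (15) [f19 :- f4, f29.]. New: f14, f3, f19.
Round 4: (11) [f24 :- f14, f32.]; (13) [f26 :- f19, f17.]. New: f24, f26.
Round 5: (1) [f15 :- f26, f24.]. New: f15.
Fixed point reached. f27 is concluded only by (7); (7) needs f31 (never derived).

no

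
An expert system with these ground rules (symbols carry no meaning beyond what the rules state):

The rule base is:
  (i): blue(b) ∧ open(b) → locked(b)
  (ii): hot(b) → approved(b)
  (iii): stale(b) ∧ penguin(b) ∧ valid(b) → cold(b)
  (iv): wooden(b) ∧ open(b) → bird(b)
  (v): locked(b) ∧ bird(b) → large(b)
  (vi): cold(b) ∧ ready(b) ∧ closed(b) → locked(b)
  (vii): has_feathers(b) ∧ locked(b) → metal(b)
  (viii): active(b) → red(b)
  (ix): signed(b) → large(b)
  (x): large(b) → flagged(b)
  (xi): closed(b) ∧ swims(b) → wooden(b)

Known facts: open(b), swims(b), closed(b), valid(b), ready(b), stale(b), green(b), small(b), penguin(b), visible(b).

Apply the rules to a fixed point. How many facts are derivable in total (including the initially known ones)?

Round 1: (iii) [stale(b) ∧ penguin(b) ∧ valid(b) → cold(b)]; (xi) [closed(b) ∧ swims(b) → wooden(b)]. Adds cold(b), wooden(b).
Round 2: (iv) [wooden(b) ∧ open(b) → bird(b)]; (vi) [cold(b) ∧ ready(b) ∧ closed(b) → locked(b)]. Adds bird(b), locked(b).
Round 3: (v) [locked(b) ∧ bird(b) → large(b)]. Adds large(b).
Round 4: (x) [large(b) → flagged(b)]. Adds flagged(b).
Closure: {bird(b), closed(b), cold(b), flagged(b), green(b), large(b), locked(b), open(b), penguin(b), ready(b), small(b), stale(b), swims(b), valid(b), visible(b), wooden(b)} — 16 facts.

16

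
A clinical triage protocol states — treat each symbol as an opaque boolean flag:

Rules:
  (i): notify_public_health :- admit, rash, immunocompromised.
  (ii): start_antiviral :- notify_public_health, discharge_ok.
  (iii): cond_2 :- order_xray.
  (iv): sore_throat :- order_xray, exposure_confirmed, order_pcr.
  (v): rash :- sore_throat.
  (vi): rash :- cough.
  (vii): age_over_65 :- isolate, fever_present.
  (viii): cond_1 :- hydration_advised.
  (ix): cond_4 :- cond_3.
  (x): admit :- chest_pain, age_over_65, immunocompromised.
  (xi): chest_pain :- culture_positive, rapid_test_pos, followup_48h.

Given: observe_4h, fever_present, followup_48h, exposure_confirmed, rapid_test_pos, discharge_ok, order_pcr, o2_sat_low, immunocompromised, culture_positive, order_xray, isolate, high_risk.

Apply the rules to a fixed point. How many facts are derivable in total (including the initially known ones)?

21

Round 1 fires (iii), (iv), (vii), (xi), giving cond_2, sore_throat, age_over_65, chest_pain.
Round 2 fires (v), (x), giving rash, admit.
Round 3 fires (i), giving notify_public_health.
Round 4 fires (ii), giving start_antiviral.
Closure: {admit, age_over_65, chest_pain, cond_2, culture_positive, discharge_ok, exposure_confirmed, fever_present, followup_48h, high_risk, immunocompromised, isolate, notify_public_health, o2_sat_low, observe_4h, order_pcr, order_xray, rapid_test_pos, rash, sore_throat, start_antiviral} — 21 facts.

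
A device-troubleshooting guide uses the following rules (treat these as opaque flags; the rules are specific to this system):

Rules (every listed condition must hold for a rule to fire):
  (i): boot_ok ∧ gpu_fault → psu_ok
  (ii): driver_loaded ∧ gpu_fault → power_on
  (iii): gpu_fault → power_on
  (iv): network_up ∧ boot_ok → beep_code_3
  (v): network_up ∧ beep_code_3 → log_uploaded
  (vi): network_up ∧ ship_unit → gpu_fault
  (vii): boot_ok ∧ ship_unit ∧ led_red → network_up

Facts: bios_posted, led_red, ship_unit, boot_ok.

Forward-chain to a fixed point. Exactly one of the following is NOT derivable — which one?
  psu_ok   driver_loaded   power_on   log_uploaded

driver_loaded

Round 1 fires (vii), giving network_up.
Round 2 fires (iv), (vi), giving beep_code_3, gpu_fault.
Round 3 fires (i), (iii), (v), giving psu_ok, power_on, log_uploaded.
Derived: psu_ok (round 3), power_on (round 3), log_uploaded (round 3). driver_loaded never appears in any round.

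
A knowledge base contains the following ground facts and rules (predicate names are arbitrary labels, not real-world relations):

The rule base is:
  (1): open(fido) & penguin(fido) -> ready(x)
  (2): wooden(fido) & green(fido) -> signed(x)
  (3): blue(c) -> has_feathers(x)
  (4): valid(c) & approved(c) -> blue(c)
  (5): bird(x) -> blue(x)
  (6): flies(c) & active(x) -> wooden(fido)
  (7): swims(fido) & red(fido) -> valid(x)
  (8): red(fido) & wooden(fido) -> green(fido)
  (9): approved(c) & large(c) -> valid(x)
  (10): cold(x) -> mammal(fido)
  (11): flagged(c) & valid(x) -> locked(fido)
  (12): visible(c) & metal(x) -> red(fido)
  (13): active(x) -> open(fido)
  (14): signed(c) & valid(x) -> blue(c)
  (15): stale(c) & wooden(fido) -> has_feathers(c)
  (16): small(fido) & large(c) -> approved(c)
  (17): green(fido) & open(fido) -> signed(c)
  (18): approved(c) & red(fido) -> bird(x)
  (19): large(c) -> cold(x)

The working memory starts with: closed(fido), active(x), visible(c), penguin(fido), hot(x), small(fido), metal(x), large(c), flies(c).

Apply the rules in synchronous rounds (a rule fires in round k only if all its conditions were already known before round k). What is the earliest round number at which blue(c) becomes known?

4

Round 1: (6) [flies(c) & active(x) -> wooden(fido)]; (12) [visible(c) & metal(x) -> red(fido)]; (13) [active(x) -> open(fido)]; (16) [small(fido) & large(c) -> approved(c)]; (19) [large(c) -> cold(x)]. Adds wooden(fido), red(fido), open(fido), approved(c), cold(x).
Round 2: (1) [open(fido) & penguin(fido) -> ready(x)]; (8) [red(fido) & wooden(fido) -> green(fido)]; (9) [approved(c) & large(c) -> valid(x)]; (10) [cold(x) -> mammal(fido)]; (18) [approved(c) & red(fido) -> bird(x)]. Adds ready(x), green(fido), valid(x), mammal(fido), bird(x).
Round 3: (2) [wooden(fido) & green(fido) -> signed(x)]; (5) [bird(x) -> blue(x)]; (17) [green(fido) & open(fido) -> signed(c)]. Adds signed(x), blue(x), signed(c).
Round 4: (14) [signed(c) & valid(x) -> blue(c)]. Adds blue(c).
blue(c) first appears in round 4.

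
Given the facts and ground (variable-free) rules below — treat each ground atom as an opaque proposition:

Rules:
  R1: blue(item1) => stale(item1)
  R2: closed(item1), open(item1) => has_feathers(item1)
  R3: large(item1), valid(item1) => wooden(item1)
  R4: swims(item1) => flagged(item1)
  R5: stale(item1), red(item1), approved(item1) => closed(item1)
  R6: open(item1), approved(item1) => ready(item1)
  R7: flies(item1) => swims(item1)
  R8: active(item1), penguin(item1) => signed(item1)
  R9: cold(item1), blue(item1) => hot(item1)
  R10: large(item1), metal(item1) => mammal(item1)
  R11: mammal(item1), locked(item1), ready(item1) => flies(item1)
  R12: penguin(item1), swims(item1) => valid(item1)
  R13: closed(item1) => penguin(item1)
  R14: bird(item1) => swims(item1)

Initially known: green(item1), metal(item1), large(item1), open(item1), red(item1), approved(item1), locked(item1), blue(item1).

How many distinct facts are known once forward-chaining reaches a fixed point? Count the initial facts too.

19

Round 1: R1 [blue(item1) => stale(item1)]; R6 [open(item1), approved(item1) => ready(item1)]; R10 [large(item1), metal(item1) => mammal(item1)]. Adds stale(item1), ready(item1), mammal(item1).
Round 2: R5 [stale(item1), red(item1), approved(item1) => closed(item1)]; R11 [mammal(item1), locked(item1), ready(item1) => flies(item1)]. Adds closed(item1), flies(item1).
Round 3: R2 [closed(item1), open(item1) => has_feathers(item1)]; R7 [flies(item1) => swims(item1)]; R13 [closed(item1) => penguin(item1)]. Adds has_feathers(item1), swims(item1), penguin(item1).
Round 4: R4 [swims(item1) => flagged(item1)]; R12 [penguin(item1), swims(item1) => valid(item1)]. Adds flagged(item1), valid(item1).
Round 5: R3 [large(item1), valid(item1) => wooden(item1)]. Adds wooden(item1).
Closure: {approved(item1), blue(item1), closed(item1), flagged(item1), flies(item1), green(item1), has_feathers(item1), large(item1), locked(item1), mammal(item1), metal(item1), open(item1), penguin(item1), ready(item1), red(item1), stale(item1), swims(item1), valid(item1), wooden(item1)} — 19 facts.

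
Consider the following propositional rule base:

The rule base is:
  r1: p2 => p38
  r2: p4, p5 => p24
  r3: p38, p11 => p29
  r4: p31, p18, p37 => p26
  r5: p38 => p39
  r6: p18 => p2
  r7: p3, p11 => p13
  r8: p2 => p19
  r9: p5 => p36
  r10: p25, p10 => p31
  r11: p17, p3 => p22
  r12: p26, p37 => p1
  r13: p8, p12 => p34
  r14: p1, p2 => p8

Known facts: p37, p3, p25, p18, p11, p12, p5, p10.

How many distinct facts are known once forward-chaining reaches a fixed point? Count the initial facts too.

Round 1: r6 [p18 => p2]; r7 [p3, p11 => p13]; r9 [p5 => p36]; r10 [p25, p10 => p31]. Adds p2, p13, p36, p31.
Round 2: r1 [p2 => p38]; r4 [p31, p18, p37 => p26]; r8 [p2 => p19]. Adds p38, p26, p19.
Round 3: r3 [p38, p11 => p29]; r5 [p38 => p39]; r12 [p26, p37 => p1]. Adds p29, p39, p1.
Round 4: r14 [p1, p2 => p8]. Adds p8.
Round 5: r13 [p8, p12 => p34]. Adds p34.
Closure: {p1, p10, p11, p12, p13, p18, p19, p2, p25, p26, p29, p3, p31, p34, p36, p37, p38, p39, p5, p8} — 20 facts.

20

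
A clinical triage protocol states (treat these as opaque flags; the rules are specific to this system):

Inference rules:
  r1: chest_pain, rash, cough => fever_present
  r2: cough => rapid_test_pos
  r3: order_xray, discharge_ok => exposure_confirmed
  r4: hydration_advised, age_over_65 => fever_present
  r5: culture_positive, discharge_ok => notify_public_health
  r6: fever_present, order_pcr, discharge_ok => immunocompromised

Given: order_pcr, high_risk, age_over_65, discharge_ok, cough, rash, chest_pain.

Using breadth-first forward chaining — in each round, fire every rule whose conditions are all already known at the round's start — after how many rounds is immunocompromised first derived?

2

Round 1: r1 [chest_pain, rash, cough => fever_present]; r2 [cough => rapid_test_pos]. New: fever_present, rapid_test_pos.
Round 2: r6 [fever_present, order_pcr, discharge_ok => immunocompromised]. New: immunocompromised.
immunocompromised first appears in round 2.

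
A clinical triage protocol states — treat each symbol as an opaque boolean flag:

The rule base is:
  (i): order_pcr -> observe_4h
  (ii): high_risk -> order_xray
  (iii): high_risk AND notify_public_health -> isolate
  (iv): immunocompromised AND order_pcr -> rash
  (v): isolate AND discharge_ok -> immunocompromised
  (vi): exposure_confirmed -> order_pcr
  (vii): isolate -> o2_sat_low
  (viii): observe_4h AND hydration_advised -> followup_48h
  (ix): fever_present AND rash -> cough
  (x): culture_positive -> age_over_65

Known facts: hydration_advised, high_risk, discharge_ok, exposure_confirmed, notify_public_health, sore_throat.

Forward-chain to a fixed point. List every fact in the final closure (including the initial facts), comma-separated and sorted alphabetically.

discharge_ok, exposure_confirmed, followup_48h, high_risk, hydration_advised, immunocompromised, isolate, notify_public_health, o2_sat_low, observe_4h, order_pcr, order_xray, rash, sore_throat

Round 1: (ii) [high_risk -> order_xray]; (iii) [high_risk AND notify_public_health -> isolate]; (vi) [exposure_confirmed -> order_pcr]. New: order_xray, isolate, order_pcr.
Round 2: (i) [order_pcr -> observe_4h]; (v) [isolate AND discharge_ok -> immunocompromised]; (vii) [isolate -> o2_sat_low]. New: observe_4h, immunocompromised, o2_sat_low.
Round 3: (iv) [immunocompromised AND order_pcr -> rash]; (viii) [observe_4h AND hydration_advised -> followup_48h]. New: rash, followup_48h.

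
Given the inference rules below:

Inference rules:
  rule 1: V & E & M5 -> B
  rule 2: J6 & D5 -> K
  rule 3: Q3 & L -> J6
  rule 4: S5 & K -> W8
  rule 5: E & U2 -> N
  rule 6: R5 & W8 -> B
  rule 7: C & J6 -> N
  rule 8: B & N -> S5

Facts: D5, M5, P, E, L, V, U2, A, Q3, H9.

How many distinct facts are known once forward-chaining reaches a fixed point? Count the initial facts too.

16

Round 1: rule 1 [V & E & M5 -> B]; rule 3 [Q3 & L -> J6]; rule 5 [E & U2 -> N]. Adds B, J6, N.
Round 2: rule 2 [J6 & D5 -> K]; rule 8 [B & N -> S5]. Adds K, S5.
Round 3: rule 4 [S5 & K -> W8]. Adds W8.
Closure: {A, B, D5, E, H9, J6, K, L, M5, N, P, Q3, S5, U2, V, W8} — 16 facts.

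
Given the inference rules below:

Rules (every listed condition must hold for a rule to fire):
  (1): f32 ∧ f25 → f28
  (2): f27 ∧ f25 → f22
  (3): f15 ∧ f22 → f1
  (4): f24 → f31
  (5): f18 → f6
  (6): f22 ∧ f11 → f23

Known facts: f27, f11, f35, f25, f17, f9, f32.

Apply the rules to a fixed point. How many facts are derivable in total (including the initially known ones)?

Round 1 fires (1), (2), giving f28, f22.
Round 2 fires (6), giving f23.
Closure: {f11, f17, f22, f23, f25, f27, f28, f32, f35, f9} — 10 facts.

10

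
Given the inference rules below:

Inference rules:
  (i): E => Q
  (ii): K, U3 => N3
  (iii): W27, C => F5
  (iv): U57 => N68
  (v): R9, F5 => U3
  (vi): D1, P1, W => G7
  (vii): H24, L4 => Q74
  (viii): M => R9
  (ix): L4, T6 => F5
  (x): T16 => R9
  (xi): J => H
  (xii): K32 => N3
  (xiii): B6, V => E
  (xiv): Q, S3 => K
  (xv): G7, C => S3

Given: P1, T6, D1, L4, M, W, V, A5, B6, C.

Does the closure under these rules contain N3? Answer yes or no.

yes

Round 1: (vi) [D1, P1, W => G7]; (viii) [M => R9]; (ix) [L4, T6 => F5]; (xiii) [B6, V => E]. Adds G7, R9, F5, E.
Round 2: (i) [E => Q]; (v) [R9, F5 => U3]; (xv) [G7, C => S3]. Adds Q, U3, S3.
Round 3: (xiv) [Q, S3 => K]. Adds K.
Round 4: (ii) [K, U3 => N3]. Adds N3.
N3 appears in round 4, so it is derivable.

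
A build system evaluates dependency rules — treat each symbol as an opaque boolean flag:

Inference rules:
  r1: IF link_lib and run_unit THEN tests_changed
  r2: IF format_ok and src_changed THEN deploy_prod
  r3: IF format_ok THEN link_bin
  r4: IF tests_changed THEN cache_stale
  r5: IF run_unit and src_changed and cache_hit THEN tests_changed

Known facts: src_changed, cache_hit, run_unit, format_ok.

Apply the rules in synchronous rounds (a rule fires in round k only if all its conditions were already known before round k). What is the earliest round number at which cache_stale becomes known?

Round 1 — r2, r3, r5, derive deploy_prod, link_bin, tests_changed.
Round 2 — r4, derive cache_stale.
cache_stale first appears in round 2.

2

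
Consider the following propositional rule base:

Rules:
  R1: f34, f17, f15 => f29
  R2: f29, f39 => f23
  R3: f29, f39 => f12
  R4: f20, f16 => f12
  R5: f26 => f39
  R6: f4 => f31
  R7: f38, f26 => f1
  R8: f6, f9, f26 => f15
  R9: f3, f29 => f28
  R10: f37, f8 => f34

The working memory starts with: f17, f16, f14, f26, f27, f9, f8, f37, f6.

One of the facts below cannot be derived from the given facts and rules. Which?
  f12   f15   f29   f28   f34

Round 1 — R5, R8, R10, derive f39, f15, f34.
Round 2 — R1, derive f29.
Round 3 — R2, R3, derive f23, f12.
Derived: f12 (round 3), f29 (round 2), f34 (round 1), f15 (round 1). f28 never appears in any round.

f28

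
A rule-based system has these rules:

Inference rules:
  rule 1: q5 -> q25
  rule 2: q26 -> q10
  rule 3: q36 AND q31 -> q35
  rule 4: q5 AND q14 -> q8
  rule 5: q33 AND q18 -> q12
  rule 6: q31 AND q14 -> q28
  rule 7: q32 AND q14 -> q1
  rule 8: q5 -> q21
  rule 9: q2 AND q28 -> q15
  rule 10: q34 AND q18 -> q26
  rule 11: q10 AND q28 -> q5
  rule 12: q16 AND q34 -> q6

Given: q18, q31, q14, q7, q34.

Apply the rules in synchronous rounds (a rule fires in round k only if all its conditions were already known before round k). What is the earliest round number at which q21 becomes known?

4

Round 1 — rule 6, rule 10, derive q28, q26.
Round 2 — rule 2, derive q10.
Round 3 — rule 11, derive q5.
Round 4 — rule 1, rule 4, rule 8, derive q25, q8, q21.
q21 first appears in round 4.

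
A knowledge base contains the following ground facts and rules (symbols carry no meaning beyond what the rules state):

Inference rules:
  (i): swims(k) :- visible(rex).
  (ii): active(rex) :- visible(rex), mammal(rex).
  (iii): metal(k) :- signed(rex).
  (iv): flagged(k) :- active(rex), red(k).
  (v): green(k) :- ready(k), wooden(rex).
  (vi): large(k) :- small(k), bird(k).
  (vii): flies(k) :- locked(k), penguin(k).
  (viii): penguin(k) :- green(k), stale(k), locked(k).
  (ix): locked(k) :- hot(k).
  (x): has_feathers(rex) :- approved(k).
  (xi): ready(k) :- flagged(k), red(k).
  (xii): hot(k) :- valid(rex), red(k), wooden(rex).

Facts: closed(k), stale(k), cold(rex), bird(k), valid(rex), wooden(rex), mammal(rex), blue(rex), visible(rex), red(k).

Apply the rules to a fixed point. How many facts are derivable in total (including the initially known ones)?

Round 1: (i) [swims(k) :- visible(rex).]; (ii) [active(rex) :- visible(rex), mammal(rex).]; (xii) [hot(k) :- valid(rex), red(k), wooden(rex).]. Adds swims(k), active(rex), hot(k).
Round 2: (iv) [flagged(k) :- active(rex), red(k).]; (ix) [locked(k) :- hot(k).]. Adds flagged(k), locked(k).
Round 3: (xi) [ready(k) :- flagged(k), red(k).]. Adds ready(k).
Round 4: (v) [green(k) :- ready(k), wooden(rex).]. Adds green(k).
Round 5: (viii) [penguin(k) :- green(k), stale(k), locked(k).]. Adds penguin(k).
Round 6: (vii) [flies(k) :- locked(k), penguin(k).]. Adds flies(k).
Closure: {active(rex), bird(k), blue(rex), closed(k), cold(rex), flagged(k), flies(k), green(k), hot(k), locked(k), mammal(rex), penguin(k), ready(k), red(k), stale(k), swims(k), valid(rex), visible(rex), wooden(rex)} — 19 facts.

19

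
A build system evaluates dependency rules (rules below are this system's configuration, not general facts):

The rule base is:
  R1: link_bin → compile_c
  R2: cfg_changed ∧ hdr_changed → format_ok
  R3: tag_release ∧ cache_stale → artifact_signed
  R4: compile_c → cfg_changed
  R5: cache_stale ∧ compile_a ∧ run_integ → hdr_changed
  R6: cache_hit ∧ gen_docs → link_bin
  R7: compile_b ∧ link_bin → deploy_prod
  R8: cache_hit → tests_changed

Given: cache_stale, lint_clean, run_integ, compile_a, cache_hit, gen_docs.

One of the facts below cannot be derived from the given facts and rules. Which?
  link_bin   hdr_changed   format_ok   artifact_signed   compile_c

artifact_signed

Round 1 fires R5, R6, R8, giving hdr_changed, link_bin, tests_changed.
Round 2 fires R1, giving compile_c.
Round 3 fires R4, giving cfg_changed.
Round 4 fires R2, giving format_ok.
Derived: format_ok (round 4), hdr_changed (round 1), compile_c (round 2), link_bin (round 1). artifact_signed never appears in any round.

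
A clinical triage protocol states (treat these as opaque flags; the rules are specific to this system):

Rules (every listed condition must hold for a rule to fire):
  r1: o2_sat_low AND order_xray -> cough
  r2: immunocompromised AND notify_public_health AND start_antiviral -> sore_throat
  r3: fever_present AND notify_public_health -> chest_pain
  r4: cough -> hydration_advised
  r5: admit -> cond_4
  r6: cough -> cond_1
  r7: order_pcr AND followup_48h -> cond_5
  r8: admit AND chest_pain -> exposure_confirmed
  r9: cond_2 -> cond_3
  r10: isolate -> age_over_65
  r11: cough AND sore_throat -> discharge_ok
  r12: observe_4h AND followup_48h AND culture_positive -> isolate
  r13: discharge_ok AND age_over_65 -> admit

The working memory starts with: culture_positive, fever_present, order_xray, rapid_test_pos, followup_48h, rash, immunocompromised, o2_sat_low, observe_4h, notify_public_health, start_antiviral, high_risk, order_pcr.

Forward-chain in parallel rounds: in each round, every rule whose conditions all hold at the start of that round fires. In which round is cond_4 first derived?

Round 1 — r1, r2, r3, r7, r12, derive cough, sore_throat, chest_pain, cond_5, isolate.
Round 2 — r4, r6, r10, r11, derive hydration_advised, cond_1, age_over_65, discharge_ok.
Round 3 — r13, derive admit.
Round 4 — r5, r8, derive cond_4, exposure_confirmed.
cond_4 first appears in round 4.

4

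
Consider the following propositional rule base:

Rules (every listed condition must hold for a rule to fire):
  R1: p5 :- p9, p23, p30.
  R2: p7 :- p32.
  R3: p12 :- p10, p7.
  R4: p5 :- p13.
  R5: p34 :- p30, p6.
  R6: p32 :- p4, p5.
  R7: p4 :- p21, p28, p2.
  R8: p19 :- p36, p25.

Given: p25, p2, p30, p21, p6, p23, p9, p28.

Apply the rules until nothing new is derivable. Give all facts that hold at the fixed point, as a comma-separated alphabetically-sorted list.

p2, p21, p23, p25, p28, p30, p32, p34, p4, p5, p6, p7, p9

[1] R1 [p5 :- p9, p23, p30.]; R5 [p34 :- p30, p6.]; R7 [p4 :- p21, p28, p2.]. ⇒ new: p5, p34, p4.
[2] R6 [p32 :- p4, p5.]. ⇒ new: p32.
[3] R2 [p7 :- p32.]. ⇒ new: p7.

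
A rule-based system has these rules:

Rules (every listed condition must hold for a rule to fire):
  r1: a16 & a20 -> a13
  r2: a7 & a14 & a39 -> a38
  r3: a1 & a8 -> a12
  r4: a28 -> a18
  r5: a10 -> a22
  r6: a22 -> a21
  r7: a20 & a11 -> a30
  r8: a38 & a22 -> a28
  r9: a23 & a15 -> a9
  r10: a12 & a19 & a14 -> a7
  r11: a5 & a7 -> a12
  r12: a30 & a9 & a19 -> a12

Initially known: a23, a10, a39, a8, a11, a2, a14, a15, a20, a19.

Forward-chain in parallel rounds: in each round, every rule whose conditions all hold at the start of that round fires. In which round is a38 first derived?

4

Round 1: r5 [a10 -> a22]; r7 [a20 & a11 -> a30]; r9 [a23 & a15 -> a9]. Adds a22, a30, a9.
Round 2: r6 [a22 -> a21]; r12 [a30 & a9 & a19 -> a12]. Adds a21, a12.
Round 3: r10 [a12 & a19 & a14 -> a7]. Adds a7.
Round 4: r2 [a7 & a14 & a39 -> a38]. Adds a38.
a38 first appears in round 4.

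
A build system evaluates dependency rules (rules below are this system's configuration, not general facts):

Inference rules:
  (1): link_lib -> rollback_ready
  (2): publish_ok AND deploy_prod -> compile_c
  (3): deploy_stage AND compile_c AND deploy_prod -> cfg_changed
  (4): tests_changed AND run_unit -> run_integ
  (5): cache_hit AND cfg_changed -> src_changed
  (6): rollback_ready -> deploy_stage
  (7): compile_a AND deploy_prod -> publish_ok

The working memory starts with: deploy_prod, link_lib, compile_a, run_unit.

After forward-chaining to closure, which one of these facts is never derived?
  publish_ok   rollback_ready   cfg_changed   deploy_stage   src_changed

Round 1 — (1), (7), derive rollback_ready, publish_ok.
Round 2 — (2), (6), derive compile_c, deploy_stage.
Round 3 — (3), derive cfg_changed.
Derived: rollback_ready (round 1), publish_ok (round 1), cfg_changed (round 3), deploy_stage (round 2). src_changed never appears in any round.

src_changed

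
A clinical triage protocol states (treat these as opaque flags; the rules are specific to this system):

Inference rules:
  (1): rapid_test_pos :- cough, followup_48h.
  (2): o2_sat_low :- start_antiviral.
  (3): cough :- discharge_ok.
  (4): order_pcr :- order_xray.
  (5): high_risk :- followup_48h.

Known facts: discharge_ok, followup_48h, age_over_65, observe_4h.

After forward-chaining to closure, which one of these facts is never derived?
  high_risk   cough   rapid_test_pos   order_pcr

order_pcr

Round 1: (3) [cough :- discharge_ok.]; (5) [high_risk :- followup_48h.]. New: cough, high_risk.
Round 2: (1) [rapid_test_pos :- cough, followup_48h.]. New: rapid_test_pos.
Derived: high_risk (round 1), rapid_test_pos (round 2), cough (round 1). order_pcr never appears in any round.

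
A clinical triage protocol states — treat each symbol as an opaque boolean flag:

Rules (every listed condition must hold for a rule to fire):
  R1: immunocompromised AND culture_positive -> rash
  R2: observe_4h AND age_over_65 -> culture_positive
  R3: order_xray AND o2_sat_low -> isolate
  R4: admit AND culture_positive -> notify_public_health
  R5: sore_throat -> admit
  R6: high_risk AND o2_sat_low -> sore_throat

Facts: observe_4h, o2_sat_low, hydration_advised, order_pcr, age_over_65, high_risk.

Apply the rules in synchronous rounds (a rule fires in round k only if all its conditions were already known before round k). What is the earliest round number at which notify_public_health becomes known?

3

[1] R2 [observe_4h AND age_over_65 -> culture_positive]; R6 [high_risk AND o2_sat_low -> sore_throat]. ⇒ new: culture_positive, sore_throat.
[2] R5 [sore_throat -> admit]. ⇒ new: admit.
[3] R4 [admit AND culture_positive -> notify_public_health]. ⇒ new: notify_public_health.
notify_public_health first appears in round 3.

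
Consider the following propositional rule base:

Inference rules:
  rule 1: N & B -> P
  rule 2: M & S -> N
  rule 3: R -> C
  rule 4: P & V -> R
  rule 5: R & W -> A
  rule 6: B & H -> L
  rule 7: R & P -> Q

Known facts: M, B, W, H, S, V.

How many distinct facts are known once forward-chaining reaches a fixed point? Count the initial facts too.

Round 1: rule 2 [M & S -> N]; rule 6 [B & H -> L]. New: N, L.
Round 2: rule 1 [N & B -> P]. New: P.
Round 3: rule 4 [P & V -> R]. New: R.
Round 4: rule 3 [R -> C]; rule 5 [R & W -> A]; rule 7 [R & P -> Q]. New: C, A, Q.
Closure: {A, B, C, H, L, M, N, P, Q, R, S, V, W} — 13 facts.

13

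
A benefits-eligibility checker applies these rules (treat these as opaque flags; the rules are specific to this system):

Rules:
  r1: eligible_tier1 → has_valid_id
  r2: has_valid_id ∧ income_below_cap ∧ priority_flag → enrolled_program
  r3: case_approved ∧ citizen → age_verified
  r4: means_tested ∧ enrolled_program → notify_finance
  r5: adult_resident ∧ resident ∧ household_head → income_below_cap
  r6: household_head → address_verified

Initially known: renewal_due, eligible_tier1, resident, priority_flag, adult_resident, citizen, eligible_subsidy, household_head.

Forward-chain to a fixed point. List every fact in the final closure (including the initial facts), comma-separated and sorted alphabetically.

address_verified, adult_resident, citizen, eligible_subsidy, eligible_tier1, enrolled_program, has_valid_id, household_head, income_below_cap, priority_flag, renewal_due, resident

Round 1 fires r1, r5, r6, giving has_valid_id, income_below_cap, address_verified.
Round 2 fires r2, giving enrolled_program.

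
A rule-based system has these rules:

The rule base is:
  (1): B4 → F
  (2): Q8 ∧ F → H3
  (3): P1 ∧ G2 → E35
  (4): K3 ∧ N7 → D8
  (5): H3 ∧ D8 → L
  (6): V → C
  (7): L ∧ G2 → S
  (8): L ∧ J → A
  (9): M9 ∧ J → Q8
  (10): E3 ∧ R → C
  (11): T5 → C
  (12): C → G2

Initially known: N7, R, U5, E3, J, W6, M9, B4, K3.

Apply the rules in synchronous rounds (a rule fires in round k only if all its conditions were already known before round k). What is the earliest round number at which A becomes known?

4

Round 1 fires (1), (4), (9), (10), giving F, D8, Q8, C.
Round 2 fires (2), (12), giving H3, G2.
Round 3 fires (5), giving L.
Round 4 fires (7), (8), giving S, A.
A first appears in round 4.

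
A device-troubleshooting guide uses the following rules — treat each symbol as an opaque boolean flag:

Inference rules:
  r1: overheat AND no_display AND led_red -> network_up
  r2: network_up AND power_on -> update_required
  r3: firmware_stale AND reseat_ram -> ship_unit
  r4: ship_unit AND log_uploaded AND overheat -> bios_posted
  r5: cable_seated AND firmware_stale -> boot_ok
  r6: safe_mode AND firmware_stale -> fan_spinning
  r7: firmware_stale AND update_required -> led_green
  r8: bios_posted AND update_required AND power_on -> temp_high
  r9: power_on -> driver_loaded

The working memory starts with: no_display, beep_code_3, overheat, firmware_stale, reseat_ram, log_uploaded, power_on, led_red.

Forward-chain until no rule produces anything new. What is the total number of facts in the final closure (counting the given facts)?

Round 1: r1 [overheat AND no_display AND led_red -> network_up]; r3 [firmware_stale AND reseat_ram -> ship_unit]; r9 [power_on -> driver_loaded]. New: network_up, ship_unit, driver_loaded.
Round 2: r2 [network_up AND power_on -> update_required]; r4 [ship_unit AND log_uploaded AND overheat -> bios_posted]. New: update_required, bios_posted.
Round 3: r7 [firmware_stale AND update_required -> led_green]; r8 [bios_posted AND update_required AND power_on -> temp_high]. New: led_green, temp_high.
Closure: {beep_code_3, bios_posted, driver_loaded, firmware_stale, led_green, led_red, log_uploaded, network_up, no_display, overheat, power_on, reseat_ram, ship_unit, temp_high, update_required} — 15 facts.

15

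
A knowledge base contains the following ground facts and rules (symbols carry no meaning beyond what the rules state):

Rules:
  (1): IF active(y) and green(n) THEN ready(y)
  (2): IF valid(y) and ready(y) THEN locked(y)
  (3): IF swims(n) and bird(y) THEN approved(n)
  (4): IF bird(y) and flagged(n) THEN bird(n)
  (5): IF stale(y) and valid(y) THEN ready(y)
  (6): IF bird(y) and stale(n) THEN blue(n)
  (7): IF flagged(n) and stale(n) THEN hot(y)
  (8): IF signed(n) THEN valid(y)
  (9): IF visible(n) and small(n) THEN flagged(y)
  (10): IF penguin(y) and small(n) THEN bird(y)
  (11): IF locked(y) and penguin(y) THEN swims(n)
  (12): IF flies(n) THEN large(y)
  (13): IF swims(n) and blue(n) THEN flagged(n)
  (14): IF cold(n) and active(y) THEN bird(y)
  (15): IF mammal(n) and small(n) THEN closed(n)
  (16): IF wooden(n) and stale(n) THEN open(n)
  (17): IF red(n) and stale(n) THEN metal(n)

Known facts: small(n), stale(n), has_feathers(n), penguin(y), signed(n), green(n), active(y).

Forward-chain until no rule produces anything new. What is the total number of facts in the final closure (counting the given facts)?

17

Round 1: (1) [IF active(y) and green(n) THEN ready(y)]; (8) [IF signed(n) THEN valid(y)]; (10) [IF penguin(y) and small(n) THEN bird(y)]. Adds ready(y), valid(y), bird(y).
Round 2: (2) [IF valid(y) and ready(y) THEN locked(y)]; (6) [IF bird(y) and stale(n) THEN blue(n)]. Adds locked(y), blue(n).
Round 3: (11) [IF locked(y) and penguin(y) THEN swims(n)]. Adds swims(n).
Round 4: (3) [IF swims(n) and bird(y) THEN approved(n)]; (13) [IF swims(n) and blue(n) THEN flagged(n)]. Adds approved(n), flagged(n).
Round 5: (4) [IF bird(y) and flagged(n) THEN bird(n)]; (7) [IF flagged(n) and stale(n) THEN hot(y)]. Adds bird(n), hot(y).
Closure: {active(y), approved(n), bird(n), bird(y), blue(n), flagged(n), green(n), has_feathers(n), hot(y), locked(y), penguin(y), ready(y), signed(n), small(n), stale(n), swims(n), valid(y)} — 17 facts.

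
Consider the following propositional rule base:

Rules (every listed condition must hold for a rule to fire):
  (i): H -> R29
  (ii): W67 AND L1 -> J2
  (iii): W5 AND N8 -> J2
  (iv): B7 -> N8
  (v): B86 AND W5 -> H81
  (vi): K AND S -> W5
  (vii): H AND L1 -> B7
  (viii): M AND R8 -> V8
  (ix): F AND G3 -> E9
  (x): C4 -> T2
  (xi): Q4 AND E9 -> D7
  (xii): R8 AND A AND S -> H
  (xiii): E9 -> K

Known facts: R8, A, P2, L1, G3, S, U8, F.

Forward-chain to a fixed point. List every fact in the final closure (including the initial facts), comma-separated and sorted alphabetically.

[1] (ix) [F AND G3 -> E9]; (xii) [R8 AND A AND S -> H]. ⇒ new: E9, H.
[2] (i) [H -> R29]; (vii) [H AND L1 -> B7]; (xiii) [E9 -> K]. ⇒ new: R29, B7, K.
[3] (iv) [B7 -> N8]; (vi) [K AND S -> W5]. ⇒ new: N8, W5.
[4] (iii) [W5 AND N8 -> J2]. ⇒ new: J2.

A, B7, E9, F, G3, H, J2, K, L1, N8, P2, R29, R8, S, U8, W5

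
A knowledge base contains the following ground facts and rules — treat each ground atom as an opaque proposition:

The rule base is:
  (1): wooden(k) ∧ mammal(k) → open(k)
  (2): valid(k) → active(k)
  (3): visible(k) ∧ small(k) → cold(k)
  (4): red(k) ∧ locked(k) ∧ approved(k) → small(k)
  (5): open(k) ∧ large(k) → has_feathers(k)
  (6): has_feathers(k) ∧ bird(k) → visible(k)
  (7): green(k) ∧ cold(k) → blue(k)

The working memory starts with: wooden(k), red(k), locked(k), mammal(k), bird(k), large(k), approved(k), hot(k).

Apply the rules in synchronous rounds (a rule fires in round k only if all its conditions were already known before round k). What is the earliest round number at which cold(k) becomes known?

[1] (1) [wooden(k) ∧ mammal(k) → open(k)]; (4) [red(k) ∧ locked(k) ∧ approved(k) → small(k)]. ⇒ new: open(k), small(k).
[2] (5) [open(k) ∧ large(k) → has_feathers(k)]. ⇒ new: has_feathers(k).
[3] (6) [has_feathers(k) ∧ bird(k) → visible(k)]. ⇒ new: visible(k).
[4] (3) [visible(k) ∧ small(k) → cold(k)]. ⇒ new: cold(k).
cold(k) first appears in round 4.

4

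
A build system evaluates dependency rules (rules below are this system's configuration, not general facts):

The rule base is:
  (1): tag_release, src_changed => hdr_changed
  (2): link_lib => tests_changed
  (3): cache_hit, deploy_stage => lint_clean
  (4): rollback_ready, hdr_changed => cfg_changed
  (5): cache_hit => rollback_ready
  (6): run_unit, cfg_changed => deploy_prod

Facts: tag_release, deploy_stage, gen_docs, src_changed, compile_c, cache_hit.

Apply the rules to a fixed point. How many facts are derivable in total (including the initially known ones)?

10

Round 1 fires (1), (3), (5), giving hdr_changed, lint_clean, rollback_ready.
Round 2 fires (4), giving cfg_changed.
Closure: {cache_hit, cfg_changed, compile_c, deploy_stage, gen_docs, hdr_changed, lint_clean, rollback_ready, src_changed, tag_release} — 10 facts.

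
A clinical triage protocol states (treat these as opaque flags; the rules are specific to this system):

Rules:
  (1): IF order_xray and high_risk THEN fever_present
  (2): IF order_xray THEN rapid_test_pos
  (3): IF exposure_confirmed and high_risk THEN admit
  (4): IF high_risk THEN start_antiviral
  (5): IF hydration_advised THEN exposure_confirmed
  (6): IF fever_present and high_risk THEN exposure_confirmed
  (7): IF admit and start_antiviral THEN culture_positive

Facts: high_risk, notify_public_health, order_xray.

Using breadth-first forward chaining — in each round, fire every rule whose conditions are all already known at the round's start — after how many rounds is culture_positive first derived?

Round 1 — (1), (2), (4), derive fever_present, rapid_test_pos, start_antiviral.
Round 2 — (6), derive exposure_confirmed.
Round 3 — (3), derive admit.
Round 4 — (7), derive culture_positive.
culture_positive first appears in round 4.

4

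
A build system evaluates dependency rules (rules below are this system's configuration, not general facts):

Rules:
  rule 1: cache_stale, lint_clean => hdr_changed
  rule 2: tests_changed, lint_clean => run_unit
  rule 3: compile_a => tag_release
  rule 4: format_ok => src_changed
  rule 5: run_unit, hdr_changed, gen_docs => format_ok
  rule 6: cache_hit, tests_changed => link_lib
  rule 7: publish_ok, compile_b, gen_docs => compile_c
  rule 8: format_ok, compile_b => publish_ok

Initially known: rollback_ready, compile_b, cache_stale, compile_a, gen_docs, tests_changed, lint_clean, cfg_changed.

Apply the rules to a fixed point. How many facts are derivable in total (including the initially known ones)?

15

Round 1 — rule 1, rule 2, rule 3, derive hdr_changed, run_unit, tag_release.
Round 2 — rule 5, derive format_ok.
Round 3 — rule 4, rule 8, derive src_changed, publish_ok.
Round 4 — rule 7, derive compile_c.
Closure: {cache_stale, cfg_changed, compile_a, compile_b, compile_c, format_ok, gen_docs, hdr_changed, lint_clean, publish_ok, rollback_ready, run_unit, src_changed, tag_release, tests_changed} — 15 facts.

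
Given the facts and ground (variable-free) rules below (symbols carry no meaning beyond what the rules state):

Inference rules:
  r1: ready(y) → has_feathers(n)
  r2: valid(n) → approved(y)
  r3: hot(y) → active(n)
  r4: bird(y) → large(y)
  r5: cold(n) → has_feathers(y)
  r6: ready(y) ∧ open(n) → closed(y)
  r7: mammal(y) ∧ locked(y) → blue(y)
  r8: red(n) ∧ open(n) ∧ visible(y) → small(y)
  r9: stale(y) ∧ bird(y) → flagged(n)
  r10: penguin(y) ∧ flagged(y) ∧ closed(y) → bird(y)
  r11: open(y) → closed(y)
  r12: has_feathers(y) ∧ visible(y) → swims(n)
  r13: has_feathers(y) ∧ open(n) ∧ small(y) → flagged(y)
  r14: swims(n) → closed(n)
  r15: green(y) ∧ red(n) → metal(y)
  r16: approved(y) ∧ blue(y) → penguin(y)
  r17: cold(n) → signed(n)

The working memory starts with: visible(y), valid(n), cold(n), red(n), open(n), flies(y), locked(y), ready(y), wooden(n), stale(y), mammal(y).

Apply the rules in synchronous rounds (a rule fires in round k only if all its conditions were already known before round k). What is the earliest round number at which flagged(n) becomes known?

Round 1 fires r1, r2, r5, r6, r7, r8, r17, giving has_feathers(n), approved(y), has_feathers(y), closed(y), blue(y), small(y), signed(n).
Round 2 fires r12, r13, r16, giving swims(n), flagged(y), penguin(y).
Round 3 fires r10, r14, giving bird(y), closed(n).
Round 4 fires r4, r9, giving large(y), flagged(n).
flagged(n) first appears in round 4.

4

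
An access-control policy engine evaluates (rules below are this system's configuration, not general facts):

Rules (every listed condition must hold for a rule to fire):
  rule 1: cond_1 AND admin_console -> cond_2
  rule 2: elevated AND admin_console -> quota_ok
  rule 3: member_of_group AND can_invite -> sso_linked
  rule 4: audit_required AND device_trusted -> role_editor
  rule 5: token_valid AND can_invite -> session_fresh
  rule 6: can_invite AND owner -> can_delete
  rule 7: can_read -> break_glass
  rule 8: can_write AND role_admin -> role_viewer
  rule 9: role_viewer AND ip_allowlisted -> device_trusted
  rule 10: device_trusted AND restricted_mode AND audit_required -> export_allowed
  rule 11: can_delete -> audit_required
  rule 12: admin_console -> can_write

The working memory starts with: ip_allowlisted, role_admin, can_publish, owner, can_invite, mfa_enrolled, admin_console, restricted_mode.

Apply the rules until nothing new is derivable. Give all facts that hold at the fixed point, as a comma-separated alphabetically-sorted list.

admin_console, audit_required, can_delete, can_invite, can_publish, can_write, device_trusted, export_allowed, ip_allowlisted, mfa_enrolled, owner, restricted_mode, role_admin, role_editor, role_viewer

Round 1: rule 6 [can_invite AND owner -> can_delete]; rule 12 [admin_console -> can_write]. New: can_delete, can_write.
Round 2: rule 8 [can_write AND role_admin -> role_viewer]; rule 11 [can_delete -> audit_required]. New: role_viewer, audit_required.
Round 3: rule 9 [role_viewer AND ip_allowlisted -> device_trusted]. New: device_trusted.
Round 4: rule 4 [audit_required AND device_trusted -> role_editor]; rule 10 [device_trusted AND restricted_mode AND audit_required -> export_allowed]. New: role_editor, export_allowed.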